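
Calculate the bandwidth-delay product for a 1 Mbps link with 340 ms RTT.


BDP = bandwidth * RTT
= 1 Mbps * 340 ms
= 1 * 1e6 * 340 / 1000 bits
= 340000 bits
= 42500 bytes
= 41.5039 KB
BDP = 340000 bits (42500 bytes)


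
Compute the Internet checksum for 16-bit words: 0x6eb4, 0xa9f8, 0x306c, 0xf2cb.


Sum all words (with carry folding):
+ 0x6eb4 = 0x6eb4
+ 0xa9f8 = 0x18ad
+ 0x306c = 0x4919
+ 0xf2cb = 0x3be5
One's complement: ~0x3be5
Checksum = 0xc41a


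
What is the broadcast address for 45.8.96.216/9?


Network: 45.0.0.0/9
Host bits = 23
Set all host bits to 1:
Broadcast: 45.127.255.255


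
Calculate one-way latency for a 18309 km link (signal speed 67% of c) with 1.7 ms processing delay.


Speed = 0.67 * 3e5 km/s = 201000 km/s
Propagation delay = 18309 / 201000 = 0.0911 s = 91.0896 ms
Processing delay = 1.7 ms
Total one-way latency = 92.7896 ms


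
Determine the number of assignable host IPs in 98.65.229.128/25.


Host bits = 32 - 25 = 7
Total addresses = 2^7 = 128
Usable = total - 2 (network and broadcast)
Usable hosts: 126


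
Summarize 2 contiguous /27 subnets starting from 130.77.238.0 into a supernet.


Original prefix: /27
Number of subnets: 2 = 2^1
New prefix = 27 - 1 = 26
Supernet: 130.77.238.0/26


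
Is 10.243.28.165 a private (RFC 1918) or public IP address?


RFC 1918 private ranges:
  10.0.0.0/8 (10.0.0.0 - 10.255.255.255)
  172.16.0.0/12 (172.16.0.0 - 172.31.255.255)
  192.168.0.0/16 (192.168.0.0 - 192.168.255.255)
Private (in 10.0.0.0/8)


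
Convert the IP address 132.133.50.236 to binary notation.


132 = 10000100
133 = 10000101
50 = 00110010
236 = 11101100
Binary: 10000100.10000101.00110010.11101100


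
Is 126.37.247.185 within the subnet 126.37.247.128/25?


Subnet network: 126.37.247.128
Test IP AND mask: 126.37.247.128
Yes, 126.37.247.185 is in 126.37.247.128/25


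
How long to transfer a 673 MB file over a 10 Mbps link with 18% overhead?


Effective throughput = 10 * (1 - 18/100) = 8.2 Mbps
File size in Mb = 673 * 8 = 5384 Mb
Time = 5384 / 8.2
Time = 656.5854 seconds


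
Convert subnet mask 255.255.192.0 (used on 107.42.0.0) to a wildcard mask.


Subnet mask: 255.255.192.0
Wildcard = 255.255.255.255 - subnet mask
255 - 255 = 0
255 - 255 = 0
255 - 192 = 63
255 - 0 = 255
Wildcard: 0.0.63.255


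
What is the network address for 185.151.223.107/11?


IP:   10111001.10010111.11011111.01101011
Mask: 11111111.11100000.00000000.00000000
AND operation:
Net:  10111001.10000000.00000000.00000000
Network: 185.128.0.0/11


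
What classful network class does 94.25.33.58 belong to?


First octet: 94
Binary: 01011110
0xxxxxxx -> Class A (1-126)
Class A, default mask 255.0.0.0 (/8)


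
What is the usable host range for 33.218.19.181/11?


Network: 33.192.0.0
Broadcast: 33.223.255.255
First usable = network + 1
Last usable = broadcast - 1
Range: 33.192.0.1 to 33.223.255.254


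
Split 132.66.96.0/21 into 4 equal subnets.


New prefix = 21 + 2 = 23
Each subnet has 512 addresses
  132.66.96.0/23
  132.66.98.0/23
  132.66.100.0/23
  132.66.102.0/23
Subnets: 132.66.96.0/23, 132.66.98.0/23, 132.66.100.0/23, 132.66.102.0/23


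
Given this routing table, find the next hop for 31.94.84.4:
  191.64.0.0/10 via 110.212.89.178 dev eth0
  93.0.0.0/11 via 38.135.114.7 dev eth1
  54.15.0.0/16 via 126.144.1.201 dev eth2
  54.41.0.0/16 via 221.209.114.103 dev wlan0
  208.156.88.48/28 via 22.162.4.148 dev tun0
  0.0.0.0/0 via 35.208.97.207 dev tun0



Longest prefix match for 31.94.84.4:
  /10 191.64.0.0: no
  /11 93.0.0.0: no
  /16 54.15.0.0: no
  /16 54.41.0.0: no
  /28 208.156.88.48: no
  /0 0.0.0.0: MATCH
Selected: next-hop 35.208.97.207 via tun0 (matched /0)


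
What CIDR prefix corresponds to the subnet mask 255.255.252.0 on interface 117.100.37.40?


Binary: 11111111.11111111.11111100.00000000
Count leading 1s
Prefix: /22


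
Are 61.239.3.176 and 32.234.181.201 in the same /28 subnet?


Mask: 255.255.255.240
61.239.3.176 AND mask = 61.239.3.176
32.234.181.201 AND mask = 32.234.181.192
No, different subnets (61.239.3.176 vs 32.234.181.192)


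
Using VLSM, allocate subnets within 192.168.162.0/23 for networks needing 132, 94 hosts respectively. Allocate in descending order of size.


132 hosts -> /24 (254 usable): 192.168.162.0/24
94 hosts -> /25 (126 usable): 192.168.163.0/25
Allocation: 192.168.162.0/24 (132 hosts, 254 usable); 192.168.163.0/25 (94 hosts, 126 usable)


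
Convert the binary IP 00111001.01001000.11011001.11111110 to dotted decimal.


00111001 = 57
01001000 = 72
11011001 = 217
11111110 = 254
IP: 57.72.217.254


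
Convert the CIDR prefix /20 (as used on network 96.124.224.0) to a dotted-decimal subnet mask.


/20 means 20 network bits, 12 host bits
Binary: 11111111111111111111000000000000
Mask: 255.255.240.0


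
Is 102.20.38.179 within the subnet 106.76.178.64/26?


Subnet network: 106.76.178.64
Test IP AND mask: 102.20.38.128
No, 102.20.38.179 is not in 106.76.178.64/26


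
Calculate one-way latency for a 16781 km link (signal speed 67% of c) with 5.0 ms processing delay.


Speed = 0.67 * 3e5 km/s = 201000 km/s
Propagation delay = 16781 / 201000 = 0.0835 s = 83.4876 ms
Processing delay = 5.0 ms
Total one-way latency = 88.4876 ms


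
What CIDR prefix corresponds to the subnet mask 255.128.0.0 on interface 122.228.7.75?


Binary: 11111111.10000000.00000000.00000000
Count leading 1s
Prefix: /9


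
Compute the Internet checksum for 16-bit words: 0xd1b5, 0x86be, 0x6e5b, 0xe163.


Sum all words (with carry folding):
+ 0xd1b5 = 0xd1b5
+ 0x86be = 0x5874
+ 0x6e5b = 0xc6cf
+ 0xe163 = 0xa833
One's complement: ~0xa833
Checksum = 0x57cc


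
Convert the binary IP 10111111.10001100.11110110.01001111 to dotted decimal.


10111111 = 191
10001100 = 140
11110110 = 246
01001111 = 79
IP: 191.140.246.79


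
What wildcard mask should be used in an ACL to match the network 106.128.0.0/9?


Subnet mask: 255.128.0.0
Wildcard = 255.255.255.255 - subnet mask
255 - 255 = 0
255 - 128 = 127
255 - 0 = 255
255 - 0 = 255
Wildcard: 0.127.255.255


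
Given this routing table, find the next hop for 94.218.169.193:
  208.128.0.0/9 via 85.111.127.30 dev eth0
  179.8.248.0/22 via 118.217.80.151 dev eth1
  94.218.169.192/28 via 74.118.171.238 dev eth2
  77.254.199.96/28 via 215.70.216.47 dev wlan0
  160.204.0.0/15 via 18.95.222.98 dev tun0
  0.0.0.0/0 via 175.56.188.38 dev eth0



Longest prefix match for 94.218.169.193:
  /9 208.128.0.0: no
  /22 179.8.248.0: no
  /28 94.218.169.192: MATCH
  /28 77.254.199.96: no
  /15 160.204.0.0: no
  /0 0.0.0.0: MATCH
Selected: next-hop 74.118.171.238 via eth2 (matched /28)


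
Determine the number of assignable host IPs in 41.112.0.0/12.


Host bits = 32 - 12 = 20
Total addresses = 2^20 = 1048576
Usable = total - 2 (network and broadcast)
Usable hosts: 1048574


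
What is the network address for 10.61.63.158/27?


IP:   00001010.00111101.00111111.10011110
Mask: 11111111.11111111.11111111.11100000
AND operation:
Net:  00001010.00111101.00111111.10000000
Network: 10.61.63.128/27


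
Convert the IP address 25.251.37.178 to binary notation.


25 = 00011001
251 = 11111011
37 = 00100101
178 = 10110010
Binary: 00011001.11111011.00100101.10110010


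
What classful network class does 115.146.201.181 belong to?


First octet: 115
Binary: 01110011
0xxxxxxx -> Class A (1-126)
Class A, default mask 255.0.0.0 (/8)


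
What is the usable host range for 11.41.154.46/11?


Network: 11.32.0.0
Broadcast: 11.63.255.255
First usable = network + 1
Last usable = broadcast - 1
Range: 11.32.0.1 to 11.63.255.254


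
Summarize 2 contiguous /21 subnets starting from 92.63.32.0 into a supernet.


Original prefix: /21
Number of subnets: 2 = 2^1
New prefix = 21 - 1 = 20
Supernet: 92.63.32.0/20


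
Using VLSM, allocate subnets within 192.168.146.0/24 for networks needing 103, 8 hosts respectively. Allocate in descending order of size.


103 hosts -> /25 (126 usable): 192.168.146.0/25
8 hosts -> /28 (14 usable): 192.168.146.128/28
Allocation: 192.168.146.0/25 (103 hosts, 126 usable); 192.168.146.128/28 (8 hosts, 14 usable)


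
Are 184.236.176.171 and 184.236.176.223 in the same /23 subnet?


Mask: 255.255.254.0
184.236.176.171 AND mask = 184.236.176.0
184.236.176.223 AND mask = 184.236.176.0
Yes, same subnet (184.236.176.0)


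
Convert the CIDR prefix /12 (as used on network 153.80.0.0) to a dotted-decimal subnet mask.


/12 means 12 network bits, 20 host bits
Binary: 11111111111100000000000000000000
Mask: 255.240.0.0


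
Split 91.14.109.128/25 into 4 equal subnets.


New prefix = 25 + 2 = 27
Each subnet has 32 addresses
  91.14.109.128/27
  91.14.109.160/27
  91.14.109.192/27
  91.14.109.224/27
Subnets: 91.14.109.128/27, 91.14.109.160/27, 91.14.109.192/27, 91.14.109.224/27


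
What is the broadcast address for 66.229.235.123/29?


Network: 66.229.235.120/29
Host bits = 3
Set all host bits to 1:
Broadcast: 66.229.235.127


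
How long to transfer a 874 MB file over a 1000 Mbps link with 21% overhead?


Effective throughput = 1000 * (1 - 21/100) = 790 Mbps
File size in Mb = 874 * 8 = 6992 Mb
Time = 6992 / 790
Time = 8.8506 seconds


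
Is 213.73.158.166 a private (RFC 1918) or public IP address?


RFC 1918 private ranges:
  10.0.0.0/8 (10.0.0.0 - 10.255.255.255)
  172.16.0.0/12 (172.16.0.0 - 172.31.255.255)
  192.168.0.0/16 (192.168.0.0 - 192.168.255.255)
Public (not in any RFC 1918 range)


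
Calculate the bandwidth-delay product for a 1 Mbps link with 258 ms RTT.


BDP = bandwidth * RTT
= 1 Mbps * 258 ms
= 1 * 1e6 * 258 / 1000 bits
= 258000 bits
= 32250 bytes
= 31.4941 KB
BDP = 258000 bits (32250 bytes)


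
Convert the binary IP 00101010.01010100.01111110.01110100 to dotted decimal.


00101010 = 42
01010100 = 84
01111110 = 126
01110100 = 116
IP: 42.84.126.116


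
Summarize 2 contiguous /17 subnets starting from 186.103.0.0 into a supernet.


Original prefix: /17
Number of subnets: 2 = 2^1
New prefix = 17 - 1 = 16
Supernet: 186.103.0.0/16


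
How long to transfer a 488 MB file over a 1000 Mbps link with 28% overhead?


Effective throughput = 1000 * (1 - 28/100) = 720 Mbps
File size in Mb = 488 * 8 = 3904 Mb
Time = 3904 / 720
Time = 5.4222 seconds


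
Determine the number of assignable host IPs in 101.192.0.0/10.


Host bits = 32 - 10 = 22
Total addresses = 2^22 = 4194304
Usable = total - 2 (network and broadcast)
Usable hosts: 4194302


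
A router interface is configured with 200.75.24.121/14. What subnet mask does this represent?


/14 means 14 network bits, 18 host bits
Binary: 11111111111111000000000000000000
Mask: 255.252.0.0


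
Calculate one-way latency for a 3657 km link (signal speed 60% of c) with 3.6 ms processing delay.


Speed = 0.6 * 3e5 km/s = 180000 km/s
Propagation delay = 3657 / 180000 = 0.0203 s = 20.3167 ms
Processing delay = 3.6 ms
Total one-way latency = 23.9167 ms


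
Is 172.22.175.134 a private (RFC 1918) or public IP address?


RFC 1918 private ranges:
  10.0.0.0/8 (10.0.0.0 - 10.255.255.255)
  172.16.0.0/12 (172.16.0.0 - 172.31.255.255)
  192.168.0.0/16 (192.168.0.0 - 192.168.255.255)
Private (in 172.16.0.0/12)


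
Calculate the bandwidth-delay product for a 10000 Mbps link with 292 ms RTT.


BDP = bandwidth * RTT
= 10000 Mbps * 292 ms
= 10000 * 1e6 * 292 / 1000 bits
= 2920000000 bits
= 365000000 bytes
= 356445.3125 KB
BDP = 2920000000 bits (365000000 bytes)


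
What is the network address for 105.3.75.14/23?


IP:   01101001.00000011.01001011.00001110
Mask: 11111111.11111111.11111110.00000000
AND operation:
Net:  01101001.00000011.01001010.00000000
Network: 105.3.74.0/23


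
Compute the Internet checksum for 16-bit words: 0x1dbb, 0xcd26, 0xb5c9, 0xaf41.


Sum all words (with carry folding):
+ 0x1dbb = 0x1dbb
+ 0xcd26 = 0xeae1
+ 0xb5c9 = 0xa0ab
+ 0xaf41 = 0x4fed
One's complement: ~0x4fed
Checksum = 0xb012


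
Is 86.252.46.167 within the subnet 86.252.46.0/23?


Subnet network: 86.252.46.0
Test IP AND mask: 86.252.46.0
Yes, 86.252.46.167 is in 86.252.46.0/23


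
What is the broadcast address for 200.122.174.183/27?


Network: 200.122.174.160/27
Host bits = 5
Set all host bits to 1:
Broadcast: 200.122.174.191


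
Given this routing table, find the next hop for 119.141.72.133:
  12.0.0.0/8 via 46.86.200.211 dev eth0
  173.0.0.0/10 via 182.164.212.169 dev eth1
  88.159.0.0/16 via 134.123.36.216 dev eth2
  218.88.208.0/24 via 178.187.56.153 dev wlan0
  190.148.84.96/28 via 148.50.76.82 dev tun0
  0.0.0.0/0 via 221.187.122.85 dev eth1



Longest prefix match for 119.141.72.133:
  /8 12.0.0.0: no
  /10 173.0.0.0: no
  /16 88.159.0.0: no
  /24 218.88.208.0: no
  /28 190.148.84.96: no
  /0 0.0.0.0: MATCH
Selected: next-hop 221.187.122.85 via eth1 (matched /0)


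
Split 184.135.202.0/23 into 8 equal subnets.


New prefix = 23 + 3 = 26
Each subnet has 64 addresses
  184.135.202.0/26
  184.135.202.64/26
  184.135.202.128/26
  184.135.202.192/26
  184.135.203.0/26
  184.135.203.64/26
  184.135.203.128/26
  184.135.203.192/26
Subnets: 184.135.202.0/26, 184.135.202.64/26, 184.135.202.128/26, 184.135.202.192/26, 184.135.203.0/26, 184.135.203.64/26, 184.135.203.128/26, 184.135.203.192/26


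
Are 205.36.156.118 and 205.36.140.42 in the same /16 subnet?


Mask: 255.255.0.0
205.36.156.118 AND mask = 205.36.0.0
205.36.140.42 AND mask = 205.36.0.0
Yes, same subnet (205.36.0.0)


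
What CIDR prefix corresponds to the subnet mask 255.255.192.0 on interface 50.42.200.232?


Binary: 11111111.11111111.11000000.00000000
Count leading 1s
Prefix: /18


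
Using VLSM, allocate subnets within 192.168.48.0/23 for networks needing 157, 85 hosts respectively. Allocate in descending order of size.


157 hosts -> /24 (254 usable): 192.168.48.0/24
85 hosts -> /25 (126 usable): 192.168.49.0/25
Allocation: 192.168.48.0/24 (157 hosts, 254 usable); 192.168.49.0/25 (85 hosts, 126 usable)


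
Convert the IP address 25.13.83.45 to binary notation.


25 = 00011001
13 = 00001101
83 = 01010011
45 = 00101101
Binary: 00011001.00001101.01010011.00101101


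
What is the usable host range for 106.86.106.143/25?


Network: 106.86.106.128
Broadcast: 106.86.106.255
First usable = network + 1
Last usable = broadcast - 1
Range: 106.86.106.129 to 106.86.106.254


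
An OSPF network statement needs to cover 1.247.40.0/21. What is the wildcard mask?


Subnet mask: 255.255.248.0
Wildcard = 255.255.255.255 - subnet mask
255 - 255 = 0
255 - 255 = 0
255 - 248 = 7
255 - 0 = 255
Wildcard: 0.0.7.255


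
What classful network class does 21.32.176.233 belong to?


First octet: 21
Binary: 00010101
0xxxxxxx -> Class A (1-126)
Class A, default mask 255.0.0.0 (/8)


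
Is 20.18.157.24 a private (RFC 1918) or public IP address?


RFC 1918 private ranges:
  10.0.0.0/8 (10.0.0.0 - 10.255.255.255)
  172.16.0.0/12 (172.16.0.0 - 172.31.255.255)
  192.168.0.0/16 (192.168.0.0 - 192.168.255.255)
Public (not in any RFC 1918 range)


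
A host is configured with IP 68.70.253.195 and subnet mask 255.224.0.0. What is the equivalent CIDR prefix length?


Binary: 11111111.11100000.00000000.00000000
Count leading 1s
Prefix: /11


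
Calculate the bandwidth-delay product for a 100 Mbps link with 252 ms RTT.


BDP = bandwidth * RTT
= 100 Mbps * 252 ms
= 100 * 1e6 * 252 / 1000 bits
= 25200000 bits
= 3150000 bytes
= 3076.1719 KB
BDP = 25200000 bits (3150000 bytes)


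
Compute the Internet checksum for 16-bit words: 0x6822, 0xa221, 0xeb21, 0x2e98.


Sum all words (with carry folding):
+ 0x6822 = 0x6822
+ 0xa221 = 0x0a44
+ 0xeb21 = 0xf565
+ 0x2e98 = 0x23fe
One's complement: ~0x23fe
Checksum = 0xdc01


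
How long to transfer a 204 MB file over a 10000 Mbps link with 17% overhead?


Effective throughput = 10000 * (1 - 17/100) = 8300 Mbps
File size in Mb = 204 * 8 = 1632 Mb
Time = 1632 / 8300
Time = 0.1966 seconds


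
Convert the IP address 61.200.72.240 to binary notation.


61 = 00111101
200 = 11001000
72 = 01001000
240 = 11110000
Binary: 00111101.11001000.01001000.11110000


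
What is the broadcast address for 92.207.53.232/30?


Network: 92.207.53.232/30
Host bits = 2
Set all host bits to 1:
Broadcast: 92.207.53.235


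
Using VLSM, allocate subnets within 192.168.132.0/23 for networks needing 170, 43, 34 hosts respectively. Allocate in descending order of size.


170 hosts -> /24 (254 usable): 192.168.132.0/24
43 hosts -> /26 (62 usable): 192.168.133.0/26
34 hosts -> /26 (62 usable): 192.168.133.64/26
Allocation: 192.168.132.0/24 (170 hosts, 254 usable); 192.168.133.0/26 (43 hosts, 62 usable); 192.168.133.64/26 (34 hosts, 62 usable)


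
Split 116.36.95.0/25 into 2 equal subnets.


New prefix = 25 + 1 = 26
Each subnet has 64 addresses
  116.36.95.0/26
  116.36.95.64/26
Subnets: 116.36.95.0/26, 116.36.95.64/26


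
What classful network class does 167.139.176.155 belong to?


First octet: 167
Binary: 10100111
10xxxxxx -> Class B (128-191)
Class B, default mask 255.255.0.0 (/16)


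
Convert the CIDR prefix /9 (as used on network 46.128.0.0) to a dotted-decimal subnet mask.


/9 means 9 network bits, 23 host bits
Binary: 11111111100000000000000000000000
Mask: 255.128.0.0


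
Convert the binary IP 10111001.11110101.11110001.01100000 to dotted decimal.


10111001 = 185
11110101 = 245
11110001 = 241
01100000 = 96
IP: 185.245.241.96


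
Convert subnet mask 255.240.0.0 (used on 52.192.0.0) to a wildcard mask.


Subnet mask: 255.240.0.0
Wildcard = 255.255.255.255 - subnet mask
255 - 255 = 0
255 - 240 = 15
255 - 0 = 255
255 - 0 = 255
Wildcard: 0.15.255.255


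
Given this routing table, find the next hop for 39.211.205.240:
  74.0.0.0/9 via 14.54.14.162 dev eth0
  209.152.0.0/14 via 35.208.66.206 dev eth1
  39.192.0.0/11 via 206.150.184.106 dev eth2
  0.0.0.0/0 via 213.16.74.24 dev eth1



Longest prefix match for 39.211.205.240:
  /9 74.0.0.0: no
  /14 209.152.0.0: no
  /11 39.192.0.0: MATCH
  /0 0.0.0.0: MATCH
Selected: next-hop 206.150.184.106 via eth2 (matched /11)


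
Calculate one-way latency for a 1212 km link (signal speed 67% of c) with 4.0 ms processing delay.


Speed = 0.67 * 3e5 km/s = 201000 km/s
Propagation delay = 1212 / 201000 = 0.006 s = 6.0299 ms
Processing delay = 4.0 ms
Total one-way latency = 10.0299 ms


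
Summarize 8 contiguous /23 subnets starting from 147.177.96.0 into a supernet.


Original prefix: /23
Number of subnets: 8 = 2^3
New prefix = 23 - 3 = 20
Supernet: 147.177.96.0/20


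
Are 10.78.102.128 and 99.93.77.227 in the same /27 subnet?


Mask: 255.255.255.224
10.78.102.128 AND mask = 10.78.102.128
99.93.77.227 AND mask = 99.93.77.224
No, different subnets (10.78.102.128 vs 99.93.77.224)


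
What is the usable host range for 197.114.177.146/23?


Network: 197.114.176.0
Broadcast: 197.114.177.255
First usable = network + 1
Last usable = broadcast - 1
Range: 197.114.176.1 to 197.114.177.254


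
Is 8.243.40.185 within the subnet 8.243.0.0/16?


Subnet network: 8.243.0.0
Test IP AND mask: 8.243.0.0
Yes, 8.243.40.185 is in 8.243.0.0/16


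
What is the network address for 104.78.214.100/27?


IP:   01101000.01001110.11010110.01100100
Mask: 11111111.11111111.11111111.11100000
AND operation:
Net:  01101000.01001110.11010110.01100000
Network: 104.78.214.96/27


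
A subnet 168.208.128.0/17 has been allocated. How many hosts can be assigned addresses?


Host bits = 32 - 17 = 15
Total addresses = 2^15 = 32768
Usable = total - 2 (network and broadcast)
Usable hosts: 32766


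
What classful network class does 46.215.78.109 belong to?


First octet: 46
Binary: 00101110
0xxxxxxx -> Class A (1-126)
Class A, default mask 255.0.0.0 (/8)


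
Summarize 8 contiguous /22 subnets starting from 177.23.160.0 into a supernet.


Original prefix: /22
Number of subnets: 8 = 2^3
New prefix = 22 - 3 = 19
Supernet: 177.23.160.0/19


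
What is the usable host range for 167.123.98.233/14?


Network: 167.120.0.0
Broadcast: 167.123.255.255
First usable = network + 1
Last usable = broadcast - 1
Range: 167.120.0.1 to 167.123.255.254


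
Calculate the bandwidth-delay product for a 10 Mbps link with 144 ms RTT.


BDP = bandwidth * RTT
= 10 Mbps * 144 ms
= 10 * 1e6 * 144 / 1000 bits
= 1440000 bits
= 180000 bytes
= 175.7812 KB
BDP = 1440000 bits (180000 bytes)


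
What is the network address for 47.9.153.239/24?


IP:   00101111.00001001.10011001.11101111
Mask: 11111111.11111111.11111111.00000000
AND operation:
Net:  00101111.00001001.10011001.00000000
Network: 47.9.153.0/24


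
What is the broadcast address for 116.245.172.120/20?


Network: 116.245.160.0/20
Host bits = 12
Set all host bits to 1:
Broadcast: 116.245.175.255


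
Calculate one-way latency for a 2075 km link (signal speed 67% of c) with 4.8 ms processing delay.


Speed = 0.67 * 3e5 km/s = 201000 km/s
Propagation delay = 2075 / 201000 = 0.0103 s = 10.3234 ms
Processing delay = 4.8 ms
Total one-way latency = 15.1234 ms


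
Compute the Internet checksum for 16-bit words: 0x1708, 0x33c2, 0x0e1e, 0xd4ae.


Sum all words (with carry folding):
+ 0x1708 = 0x1708
+ 0x33c2 = 0x4aca
+ 0x0e1e = 0x58e8
+ 0xd4ae = 0x2d97
One's complement: ~0x2d97
Checksum = 0xd268


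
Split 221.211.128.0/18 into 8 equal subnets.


New prefix = 18 + 3 = 21
Each subnet has 2048 addresses
  221.211.128.0/21
  221.211.136.0/21
  221.211.144.0/21
  221.211.152.0/21
  221.211.160.0/21
  221.211.168.0/21
  221.211.176.0/21
  221.211.184.0/21
Subnets: 221.211.128.0/21, 221.211.136.0/21, 221.211.144.0/21, 221.211.152.0/21, 221.211.160.0/21, 221.211.168.0/21, 221.211.176.0/21, 221.211.184.0/21


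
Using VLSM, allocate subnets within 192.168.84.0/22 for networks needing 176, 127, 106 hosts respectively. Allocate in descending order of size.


176 hosts -> /24 (254 usable): 192.168.84.0/24
127 hosts -> /24 (254 usable): 192.168.85.0/24
106 hosts -> /25 (126 usable): 192.168.86.0/25
Allocation: 192.168.84.0/24 (176 hosts, 254 usable); 192.168.85.0/24 (127 hosts, 254 usable); 192.168.86.0/25 (106 hosts, 126 usable)


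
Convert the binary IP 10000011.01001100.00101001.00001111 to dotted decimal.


10000011 = 131
01001100 = 76
00101001 = 41
00001111 = 15
IP: 131.76.41.15


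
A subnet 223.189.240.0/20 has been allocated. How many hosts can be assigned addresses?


Host bits = 32 - 20 = 12
Total addresses = 2^12 = 4096
Usable = total - 2 (network and broadcast)
Usable hosts: 4094


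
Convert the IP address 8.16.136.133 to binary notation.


8 = 00001000
16 = 00010000
136 = 10001000
133 = 10000101
Binary: 00001000.00010000.10001000.10000101


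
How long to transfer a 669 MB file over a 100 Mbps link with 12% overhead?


Effective throughput = 100 * (1 - 12/100) = 88 Mbps
File size in Mb = 669 * 8 = 5352 Mb
Time = 5352 / 88
Time = 60.8182 seconds


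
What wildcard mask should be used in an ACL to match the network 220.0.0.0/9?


Subnet mask: 255.128.0.0
Wildcard = 255.255.255.255 - subnet mask
255 - 255 = 0
255 - 128 = 127
255 - 0 = 255
255 - 0 = 255
Wildcard: 0.127.255.255


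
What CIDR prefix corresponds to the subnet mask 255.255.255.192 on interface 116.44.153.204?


Binary: 11111111.11111111.11111111.11000000
Count leading 1s
Prefix: /26


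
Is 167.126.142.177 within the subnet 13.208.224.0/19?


Subnet network: 13.208.224.0
Test IP AND mask: 167.126.128.0
No, 167.126.142.177 is not in 13.208.224.0/19


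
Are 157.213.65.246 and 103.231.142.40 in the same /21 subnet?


Mask: 255.255.248.0
157.213.65.246 AND mask = 157.213.64.0
103.231.142.40 AND mask = 103.231.136.0
No, different subnets (157.213.64.0 vs 103.231.136.0)


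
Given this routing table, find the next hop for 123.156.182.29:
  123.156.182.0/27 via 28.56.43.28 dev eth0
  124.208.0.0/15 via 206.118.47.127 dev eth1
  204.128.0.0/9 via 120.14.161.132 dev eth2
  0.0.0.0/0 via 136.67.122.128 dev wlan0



Longest prefix match for 123.156.182.29:
  /27 123.156.182.0: MATCH
  /15 124.208.0.0: no
  /9 204.128.0.0: no
  /0 0.0.0.0: MATCH
Selected: next-hop 28.56.43.28 via eth0 (matched /27)


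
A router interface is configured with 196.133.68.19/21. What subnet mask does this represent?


/21 means 21 network bits, 11 host bits
Binary: 11111111111111111111100000000000
Mask: 255.255.248.0


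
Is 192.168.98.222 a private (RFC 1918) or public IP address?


RFC 1918 private ranges:
  10.0.0.0/8 (10.0.0.0 - 10.255.255.255)
  172.16.0.0/12 (172.16.0.0 - 172.31.255.255)
  192.168.0.0/16 (192.168.0.0 - 192.168.255.255)
Private (in 192.168.0.0/16)


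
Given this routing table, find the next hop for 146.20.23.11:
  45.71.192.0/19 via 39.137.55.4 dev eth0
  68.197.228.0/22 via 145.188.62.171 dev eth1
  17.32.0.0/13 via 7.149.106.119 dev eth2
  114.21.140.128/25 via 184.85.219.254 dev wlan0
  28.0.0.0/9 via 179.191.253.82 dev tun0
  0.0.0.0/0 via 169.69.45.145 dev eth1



Longest prefix match for 146.20.23.11:
  /19 45.71.192.0: no
  /22 68.197.228.0: no
  /13 17.32.0.0: no
  /25 114.21.140.128: no
  /9 28.0.0.0: no
  /0 0.0.0.0: MATCH
Selected: next-hop 169.69.45.145 via eth1 (matched /0)


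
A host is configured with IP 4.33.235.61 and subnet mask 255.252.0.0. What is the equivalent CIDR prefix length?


Binary: 11111111.11111100.00000000.00000000
Count leading 1s
Prefix: /14


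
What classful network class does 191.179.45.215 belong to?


First octet: 191
Binary: 10111111
10xxxxxx -> Class B (128-191)
Class B, default mask 255.255.0.0 (/16)


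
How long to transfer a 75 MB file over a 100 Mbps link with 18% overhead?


Effective throughput = 100 * (1 - 18/100) = 82 Mbps
File size in Mb = 75 * 8 = 600 Mb
Time = 600 / 82
Time = 7.3171 seconds


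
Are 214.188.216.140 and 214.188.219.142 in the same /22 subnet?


Mask: 255.255.252.0
214.188.216.140 AND mask = 214.188.216.0
214.188.219.142 AND mask = 214.188.216.0
Yes, same subnet (214.188.216.0)


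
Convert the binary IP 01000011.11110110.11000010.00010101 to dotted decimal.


01000011 = 67
11110110 = 246
11000010 = 194
00010101 = 21
IP: 67.246.194.21


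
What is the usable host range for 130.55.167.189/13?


Network: 130.48.0.0
Broadcast: 130.55.255.255
First usable = network + 1
Last usable = broadcast - 1
Range: 130.48.0.1 to 130.55.255.254


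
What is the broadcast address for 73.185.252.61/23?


Network: 73.185.252.0/23
Host bits = 9
Set all host bits to 1:
Broadcast: 73.185.253.255


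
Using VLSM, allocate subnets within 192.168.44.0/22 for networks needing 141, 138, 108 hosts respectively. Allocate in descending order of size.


141 hosts -> /24 (254 usable): 192.168.44.0/24
138 hosts -> /24 (254 usable): 192.168.45.0/24
108 hosts -> /25 (126 usable): 192.168.46.0/25
Allocation: 192.168.44.0/24 (141 hosts, 254 usable); 192.168.45.0/24 (138 hosts, 254 usable); 192.168.46.0/25 (108 hosts, 126 usable)


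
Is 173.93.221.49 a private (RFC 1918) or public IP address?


RFC 1918 private ranges:
  10.0.0.0/8 (10.0.0.0 - 10.255.255.255)
  172.16.0.0/12 (172.16.0.0 - 172.31.255.255)
  192.168.0.0/16 (192.168.0.0 - 192.168.255.255)
Public (not in any RFC 1918 range)


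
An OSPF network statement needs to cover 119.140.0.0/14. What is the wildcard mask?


Subnet mask: 255.252.0.0
Wildcard = 255.255.255.255 - subnet mask
255 - 255 = 0
255 - 252 = 3
255 - 0 = 255
255 - 0 = 255
Wildcard: 0.3.255.255


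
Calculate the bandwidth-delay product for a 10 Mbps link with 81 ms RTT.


BDP = bandwidth * RTT
= 10 Mbps * 81 ms
= 10 * 1e6 * 81 / 1000 bits
= 810000 bits
= 101250 bytes
= 98.877 KB
BDP = 810000 bits (101250 bytes)


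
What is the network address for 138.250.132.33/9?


IP:   10001010.11111010.10000100.00100001
Mask: 11111111.10000000.00000000.00000000
AND operation:
Net:  10001010.10000000.00000000.00000000
Network: 138.128.0.0/9


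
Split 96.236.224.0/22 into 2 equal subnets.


New prefix = 22 + 1 = 23
Each subnet has 512 addresses
  96.236.224.0/23
  96.236.226.0/23
Subnets: 96.236.224.0/23, 96.236.226.0/23


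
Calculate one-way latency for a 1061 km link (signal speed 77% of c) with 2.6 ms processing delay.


Speed = 0.77 * 3e5 km/s = 231000 km/s
Propagation delay = 1061 / 231000 = 0.0046 s = 4.5931 ms
Processing delay = 2.6 ms
Total one-way latency = 7.1931 ms


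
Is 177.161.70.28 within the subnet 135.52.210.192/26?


Subnet network: 135.52.210.192
Test IP AND mask: 177.161.70.0
No, 177.161.70.28 is not in 135.52.210.192/26


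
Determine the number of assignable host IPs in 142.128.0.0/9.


Host bits = 32 - 9 = 23
Total addresses = 2^23 = 8388608
Usable = total - 2 (network and broadcast)
Usable hosts: 8388606


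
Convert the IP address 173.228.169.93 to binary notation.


173 = 10101101
228 = 11100100
169 = 10101001
93 = 01011101
Binary: 10101101.11100100.10101001.01011101


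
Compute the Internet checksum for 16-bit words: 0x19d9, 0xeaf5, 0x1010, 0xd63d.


Sum all words (with carry folding):
+ 0x19d9 = 0x19d9
+ 0xeaf5 = 0x04cf
+ 0x1010 = 0x14df
+ 0xd63d = 0xeb1c
One's complement: ~0xeb1c
Checksum = 0x14e3


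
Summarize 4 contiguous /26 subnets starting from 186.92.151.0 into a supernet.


Original prefix: /26
Number of subnets: 4 = 2^2
New prefix = 26 - 2 = 24
Supernet: 186.92.151.0/24


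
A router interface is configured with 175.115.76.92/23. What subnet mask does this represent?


/23 means 23 network bits, 9 host bits
Binary: 11111111111111111111111000000000
Mask: 255.255.254.0


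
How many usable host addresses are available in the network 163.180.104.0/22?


Host bits = 32 - 22 = 10
Total addresses = 2^10 = 1024
Usable = total - 2 (network and broadcast)
Usable hosts: 1022


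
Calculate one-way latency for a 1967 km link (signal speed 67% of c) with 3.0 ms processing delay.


Speed = 0.67 * 3e5 km/s = 201000 km/s
Propagation delay = 1967 / 201000 = 0.0098 s = 9.7861 ms
Processing delay = 3.0 ms
Total one-way latency = 12.7861 ms


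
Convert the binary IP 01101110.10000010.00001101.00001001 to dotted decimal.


01101110 = 110
10000010 = 130
00001101 = 13
00001001 = 9
IP: 110.130.13.9


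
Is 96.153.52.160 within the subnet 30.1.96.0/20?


Subnet network: 30.1.96.0
Test IP AND mask: 96.153.48.0
No, 96.153.52.160 is not in 30.1.96.0/20


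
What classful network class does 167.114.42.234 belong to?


First octet: 167
Binary: 10100111
10xxxxxx -> Class B (128-191)
Class B, default mask 255.255.0.0 (/16)


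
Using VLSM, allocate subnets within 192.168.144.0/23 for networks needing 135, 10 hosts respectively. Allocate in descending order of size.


135 hosts -> /24 (254 usable): 192.168.144.0/24
10 hosts -> /28 (14 usable): 192.168.145.0/28
Allocation: 192.168.144.0/24 (135 hosts, 254 usable); 192.168.145.0/28 (10 hosts, 14 usable)


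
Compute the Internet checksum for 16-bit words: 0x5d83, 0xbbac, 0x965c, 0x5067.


Sum all words (with carry folding):
+ 0x5d83 = 0x5d83
+ 0xbbac = 0x1930
+ 0x965c = 0xaf8c
+ 0x5067 = 0xfff3
One's complement: ~0xfff3
Checksum = 0x000c


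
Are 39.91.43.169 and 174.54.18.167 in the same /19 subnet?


Mask: 255.255.224.0
39.91.43.169 AND mask = 39.91.32.0
174.54.18.167 AND mask = 174.54.0.0
No, different subnets (39.91.32.0 vs 174.54.0.0)


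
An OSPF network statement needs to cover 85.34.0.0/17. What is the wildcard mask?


Subnet mask: 255.255.128.0
Wildcard = 255.255.255.255 - subnet mask
255 - 255 = 0
255 - 255 = 0
255 - 128 = 127
255 - 0 = 255
Wildcard: 0.0.127.255


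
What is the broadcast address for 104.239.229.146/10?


Network: 104.192.0.0/10
Host bits = 22
Set all host bits to 1:
Broadcast: 104.255.255.255


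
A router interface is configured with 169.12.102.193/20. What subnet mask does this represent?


/20 means 20 network bits, 12 host bits
Binary: 11111111111111111111000000000000
Mask: 255.255.240.0


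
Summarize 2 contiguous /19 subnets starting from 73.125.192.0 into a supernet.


Original prefix: /19
Number of subnets: 2 = 2^1
New prefix = 19 - 1 = 18
Supernet: 73.125.192.0/18


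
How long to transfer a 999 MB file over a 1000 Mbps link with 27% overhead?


Effective throughput = 1000 * (1 - 27/100) = 730 Mbps
File size in Mb = 999 * 8 = 7992 Mb
Time = 7992 / 730
Time = 10.9479 seconds


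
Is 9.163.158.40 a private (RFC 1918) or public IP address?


RFC 1918 private ranges:
  10.0.0.0/8 (10.0.0.0 - 10.255.255.255)
  172.16.0.0/12 (172.16.0.0 - 172.31.255.255)
  192.168.0.0/16 (192.168.0.0 - 192.168.255.255)
Public (not in any RFC 1918 range)


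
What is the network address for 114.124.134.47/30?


IP:   01110010.01111100.10000110.00101111
Mask: 11111111.11111111.11111111.11111100
AND operation:
Net:  01110010.01111100.10000110.00101100
Network: 114.124.134.44/30


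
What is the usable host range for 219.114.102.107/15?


Network: 219.114.0.0
Broadcast: 219.115.255.255
First usable = network + 1
Last usable = broadcast - 1
Range: 219.114.0.1 to 219.115.255.254


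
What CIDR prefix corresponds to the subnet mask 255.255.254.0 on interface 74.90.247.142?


Binary: 11111111.11111111.11111110.00000000
Count leading 1s
Prefix: /23


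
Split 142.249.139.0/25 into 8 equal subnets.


New prefix = 25 + 3 = 28
Each subnet has 16 addresses
  142.249.139.0/28
  142.249.139.16/28
  142.249.139.32/28
  142.249.139.48/28
  142.249.139.64/28
  142.249.139.80/28
  142.249.139.96/28
  142.249.139.112/28
Subnets: 142.249.139.0/28, 142.249.139.16/28, 142.249.139.32/28, 142.249.139.48/28, 142.249.139.64/28, 142.249.139.80/28, 142.249.139.96/28, 142.249.139.112/28


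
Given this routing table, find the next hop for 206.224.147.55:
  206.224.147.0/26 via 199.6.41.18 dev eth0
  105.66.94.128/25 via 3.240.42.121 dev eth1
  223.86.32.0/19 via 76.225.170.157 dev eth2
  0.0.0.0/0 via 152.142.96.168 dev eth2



Longest prefix match for 206.224.147.55:
  /26 206.224.147.0: MATCH
  /25 105.66.94.128: no
  /19 223.86.32.0: no
  /0 0.0.0.0: MATCH
Selected: next-hop 199.6.41.18 via eth0 (matched /26)


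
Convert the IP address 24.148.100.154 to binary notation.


24 = 00011000
148 = 10010100
100 = 01100100
154 = 10011010
Binary: 00011000.10010100.01100100.10011010


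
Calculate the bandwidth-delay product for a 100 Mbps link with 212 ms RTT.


BDP = bandwidth * RTT
= 100 Mbps * 212 ms
= 100 * 1e6 * 212 / 1000 bits
= 21200000 bits
= 2650000 bytes
= 2587.8906 KB
BDP = 21200000 bits (2650000 bytes)


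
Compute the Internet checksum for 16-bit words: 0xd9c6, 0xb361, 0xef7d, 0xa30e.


Sum all words (with carry folding):
+ 0xd9c6 = 0xd9c6
+ 0xb361 = 0x8d28
+ 0xef7d = 0x7ca6
+ 0xa30e = 0x1fb5
One's complement: ~0x1fb5
Checksum = 0xe04a


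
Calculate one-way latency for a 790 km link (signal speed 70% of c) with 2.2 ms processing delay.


Speed = 0.7 * 3e5 km/s = 210000 km/s
Propagation delay = 790 / 210000 = 0.0038 s = 3.7619 ms
Processing delay = 2.2 ms
Total one-way latency = 5.9619 ms


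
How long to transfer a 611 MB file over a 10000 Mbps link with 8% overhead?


Effective throughput = 10000 * (1 - 8/100) = 9200 Mbps
File size in Mb = 611 * 8 = 4888 Mb
Time = 4888 / 9200
Time = 0.5313 seconds


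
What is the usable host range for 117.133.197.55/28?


Network: 117.133.197.48
Broadcast: 117.133.197.63
First usable = network + 1
Last usable = broadcast - 1
Range: 117.133.197.49 to 117.133.197.62


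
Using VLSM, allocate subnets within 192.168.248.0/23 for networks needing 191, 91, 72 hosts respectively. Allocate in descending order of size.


191 hosts -> /24 (254 usable): 192.168.248.0/24
91 hosts -> /25 (126 usable): 192.168.249.0/25
72 hosts -> /25 (126 usable): 192.168.249.128/25
Allocation: 192.168.248.0/24 (191 hosts, 254 usable); 192.168.249.0/25 (91 hosts, 126 usable); 192.168.249.128/25 (72 hosts, 126 usable)


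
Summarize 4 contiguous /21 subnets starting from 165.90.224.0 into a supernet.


Original prefix: /21
Number of subnets: 4 = 2^2
New prefix = 21 - 2 = 19
Supernet: 165.90.224.0/19


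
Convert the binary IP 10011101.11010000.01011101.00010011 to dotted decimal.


10011101 = 157
11010000 = 208
01011101 = 93
00010011 = 19
IP: 157.208.93.19


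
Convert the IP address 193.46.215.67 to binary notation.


193 = 11000001
46 = 00101110
215 = 11010111
67 = 01000011
Binary: 11000001.00101110.11010111.01000011


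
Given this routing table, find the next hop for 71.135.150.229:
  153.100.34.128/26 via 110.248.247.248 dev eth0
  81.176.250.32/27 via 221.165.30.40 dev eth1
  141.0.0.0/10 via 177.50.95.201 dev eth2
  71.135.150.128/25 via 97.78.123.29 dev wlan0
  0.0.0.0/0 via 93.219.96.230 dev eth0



Longest prefix match for 71.135.150.229:
  /26 153.100.34.128: no
  /27 81.176.250.32: no
  /10 141.0.0.0: no
  /25 71.135.150.128: MATCH
  /0 0.0.0.0: MATCH
Selected: next-hop 97.78.123.29 via wlan0 (matched /25)


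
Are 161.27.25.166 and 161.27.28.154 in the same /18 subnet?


Mask: 255.255.192.0
161.27.25.166 AND mask = 161.27.0.0
161.27.28.154 AND mask = 161.27.0.0
Yes, same subnet (161.27.0.0)


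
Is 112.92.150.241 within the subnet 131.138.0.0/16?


Subnet network: 131.138.0.0
Test IP AND mask: 112.92.0.0
No, 112.92.150.241 is not in 131.138.0.0/16


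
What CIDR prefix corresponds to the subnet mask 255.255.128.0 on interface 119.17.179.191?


Binary: 11111111.11111111.10000000.00000000
Count leading 1s
Prefix: /17


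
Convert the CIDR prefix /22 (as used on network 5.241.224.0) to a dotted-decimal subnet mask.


/22 means 22 network bits, 10 host bits
Binary: 11111111111111111111110000000000
Mask: 255.255.252.0


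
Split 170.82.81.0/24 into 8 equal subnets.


New prefix = 24 + 3 = 27
Each subnet has 32 addresses
  170.82.81.0/27
  170.82.81.32/27
  170.82.81.64/27
  170.82.81.96/27
  170.82.81.128/27
  170.82.81.160/27
  170.82.81.192/27
  170.82.81.224/27
Subnets: 170.82.81.0/27, 170.82.81.32/27, 170.82.81.64/27, 170.82.81.96/27, 170.82.81.128/27, 170.82.81.160/27, 170.82.81.192/27, 170.82.81.224/27


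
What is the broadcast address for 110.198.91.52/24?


Network: 110.198.91.0/24
Host bits = 8
Set all host bits to 1:
Broadcast: 110.198.91.255


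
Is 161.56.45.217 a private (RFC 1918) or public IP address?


RFC 1918 private ranges:
  10.0.0.0/8 (10.0.0.0 - 10.255.255.255)
  172.16.0.0/12 (172.16.0.0 - 172.31.255.255)
  192.168.0.0/16 (192.168.0.0 - 192.168.255.255)
Public (not in any RFC 1918 range)


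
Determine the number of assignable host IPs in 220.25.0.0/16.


Host bits = 32 - 16 = 16
Total addresses = 2^16 = 65536
Usable = total - 2 (network and broadcast)
Usable hosts: 65534


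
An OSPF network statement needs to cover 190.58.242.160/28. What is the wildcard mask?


Subnet mask: 255.255.255.240
Wildcard = 255.255.255.255 - subnet mask
255 - 255 = 0
255 - 255 = 0
255 - 255 = 0
255 - 240 = 15
Wildcard: 0.0.0.15


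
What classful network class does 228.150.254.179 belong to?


First octet: 228
Binary: 11100100
1110xxxx -> Class D (224-239)
Class D (multicast), default mask N/A


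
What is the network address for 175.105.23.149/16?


IP:   10101111.01101001.00010111.10010101
Mask: 11111111.11111111.00000000.00000000
AND operation:
Net:  10101111.01101001.00000000.00000000
Network: 175.105.0.0/16


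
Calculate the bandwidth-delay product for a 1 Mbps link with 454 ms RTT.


BDP = bandwidth * RTT
= 1 Mbps * 454 ms
= 1 * 1e6 * 454 / 1000 bits
= 454000 bits
= 56750 bytes
= 55.4199 KB
BDP = 454000 bits (56750 bytes)


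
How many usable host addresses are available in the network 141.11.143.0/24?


Host bits = 32 - 24 = 8
Total addresses = 2^8 = 256
Usable = total - 2 (network and broadcast)
Usable hosts: 254
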